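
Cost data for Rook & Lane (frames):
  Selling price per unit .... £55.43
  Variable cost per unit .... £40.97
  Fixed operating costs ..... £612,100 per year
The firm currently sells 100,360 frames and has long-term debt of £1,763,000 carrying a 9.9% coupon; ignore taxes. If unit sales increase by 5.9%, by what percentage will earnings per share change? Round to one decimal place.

+12.9%

Total contribution margin = 100,360 × £14.46 = £1,451,205.60.
Subtracting fixed costs: EBIT = £1,451,205.60 − £612,100 = £839,105.60.
Interest = £174,537.00, so EBIT − I = £664,568.60.
DCL = total CM / (EBIT − I) = £1,451,205.60 / £664,568.60 = 2.1837.
EPS therefore changes by 2.1837 × (+5.9%) = +12.9%.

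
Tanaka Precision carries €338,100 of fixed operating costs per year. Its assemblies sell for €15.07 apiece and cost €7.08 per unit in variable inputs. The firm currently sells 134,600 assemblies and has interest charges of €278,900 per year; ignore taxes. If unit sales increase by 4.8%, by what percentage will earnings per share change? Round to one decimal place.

Contribution at this volume is 134,600 × €7.99 = €1,075,454.00.
Subtracting fixed costs: EBIT = €1,075,454.00 − €338,100 = €737,354.00.
Interest = €278,900.00, so EBIT − I = €458,454.00.
Degree of combined leverage = contribution ÷ (EBIT − I) = €1,075,454.00 ÷ €458,454.00 = 2.3458.
%ΔEPS = DCL × %ΔSales = 2.3458 × +4.8% = +11.3%.

+11.3%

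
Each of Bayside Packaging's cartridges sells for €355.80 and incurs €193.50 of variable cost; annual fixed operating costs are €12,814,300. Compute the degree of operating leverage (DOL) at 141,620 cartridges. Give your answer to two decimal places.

2.26

Contribution at this volume is 141,620 × €162.30 = €22,984,926.00.
EBIT = €22,984,926.00 − €12,814,300 = €10,170,626.00.
So DOL = total CM / EBIT = €22,984,926.00 / €10,170,626.00 = 2.2599.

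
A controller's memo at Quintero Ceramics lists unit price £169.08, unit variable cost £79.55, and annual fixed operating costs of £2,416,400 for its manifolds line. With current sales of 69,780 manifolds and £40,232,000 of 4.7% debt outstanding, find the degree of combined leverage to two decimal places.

3.22

At 69,780 units, contribution = 69,780 × £89.53 = £6,247,403.40.
Subtracting fixed costs: EBIT = £6,247,403.40 − £2,416,400 = £3,831,003.40. Interest = £1,890,904.00.
DOL = £6,247,403.40 ÷ £3,831,003.40 = 1.6307; DFL = £3,831,003.40 ÷ £1,940,099.40 = 1.9746.
Combined leverage = 1.6307 × 1.9746 = 3.2200.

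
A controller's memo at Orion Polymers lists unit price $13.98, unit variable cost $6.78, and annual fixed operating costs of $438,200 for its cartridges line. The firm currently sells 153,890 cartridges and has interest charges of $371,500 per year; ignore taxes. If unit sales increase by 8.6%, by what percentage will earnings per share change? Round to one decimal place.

+31.9%

Total contribution margin = 153,890 × $7.20 = $1,108,008.00.
Subtracting fixed costs: EBIT = $1,108,008.00 − $438,200 = $669,808.00.
Interest = $371,500.00, so EBIT − I = $298,308.00.
DCL = total CM / (EBIT − I) = $1,108,008.00 / $298,308.00 = 3.7143.
%ΔEPS = DCL × %ΔSales = 3.7143 × +8.6% = +31.9%.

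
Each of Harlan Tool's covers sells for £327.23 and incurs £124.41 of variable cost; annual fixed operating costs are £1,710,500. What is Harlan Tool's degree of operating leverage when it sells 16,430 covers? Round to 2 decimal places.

2.05

Contribution at this volume is 16,430 × £202.82 = £3,332,332.60.
Subtracting fixed costs: EBIT = £3,332,332.60 − £1,710,500 = £1,621,832.60.
So DOL = total CM / EBIT = £3,332,332.60 / £1,621,832.60 = 2.0547.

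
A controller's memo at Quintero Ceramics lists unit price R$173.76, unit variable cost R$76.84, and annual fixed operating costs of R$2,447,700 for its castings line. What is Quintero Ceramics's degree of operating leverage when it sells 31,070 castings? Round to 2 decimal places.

Contribution at this volume is 31,070 × R$96.92 = R$3,011,304.40.
Operating income = contribution − fixed costs = R$3,011,304.40 − R$2,447,700 = R$563,604.40.
DOL = contribution ÷ EBIT = R$3,011,304.40 ÷ R$563,604.40 = 5.3429.

5.34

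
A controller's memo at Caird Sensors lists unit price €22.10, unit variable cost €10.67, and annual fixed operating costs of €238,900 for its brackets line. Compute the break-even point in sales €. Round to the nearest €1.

€461,915

CM per unit = €22.10 − €10.67 = €11.43; CM ratio = €11.43 / €22.10 = 0.5172.
Break-even sales = FC ÷ CM ratio = €238,900 × €22.10 / €11.43 = €461,915.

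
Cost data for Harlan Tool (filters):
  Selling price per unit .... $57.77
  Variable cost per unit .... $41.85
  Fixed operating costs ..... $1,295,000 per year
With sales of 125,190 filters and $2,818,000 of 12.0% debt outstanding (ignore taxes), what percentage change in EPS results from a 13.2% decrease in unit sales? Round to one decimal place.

Total contribution margin = 125,190 × $15.92 = $1,993,024.80.
Operating income = contribution − fixed costs = $1,993,024.80 − $1,295,000 = $698,024.80.
Interest = $338,160.00, so EBIT − I = $359,864.80.
DCL = total CM / (EBIT − I) = $1,993,024.80 / $359,864.80 = 5.5383.
EPS therefore changes by 5.5383 × (-13.2%) = -73.1%.

-73.1%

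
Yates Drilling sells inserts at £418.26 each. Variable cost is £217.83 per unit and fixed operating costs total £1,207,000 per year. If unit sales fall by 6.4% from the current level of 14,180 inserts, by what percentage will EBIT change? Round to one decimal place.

Contribution at this volume is 14,180 × £200.43 = £2,842,097.40.
Subtracting fixed costs: EBIT = £2,842,097.40 − £1,207,000 = £1,635,097.40.
Degree of operating leverage = £2,842,097.40 / £1,635,097.40 = 1.7382.
So EBIT moves 1.7382 × (-6.4%) = -11.1%.

-11.1%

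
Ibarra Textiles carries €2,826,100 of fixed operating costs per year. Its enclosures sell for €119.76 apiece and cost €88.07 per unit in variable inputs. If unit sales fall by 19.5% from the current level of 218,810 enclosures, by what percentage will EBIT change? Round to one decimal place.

At 218,810 units, contribution = 218,810 × €31.69 = €6,934,088.90.
EBIT = €6,934,088.90 − €2,826,100 = €4,107,988.90.
Degree of operating leverage = €6,934,088.90 / €4,107,988.90 = 1.6880.
Operating income changes by 1.6880 × -19.5% = -32.9%.

-32.9%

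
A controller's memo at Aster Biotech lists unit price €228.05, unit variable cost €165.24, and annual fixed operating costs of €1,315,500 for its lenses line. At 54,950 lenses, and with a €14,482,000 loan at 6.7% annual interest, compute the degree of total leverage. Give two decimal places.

2.96

Total contribution margin = 54,950 × €62.81 = €3,451,409.50.
Operating income = contribution − fixed costs = €3,451,409.50 − €1,315,500 = €2,135,909.50. Interest = €970,294.00, so EBIT − I = €1,165,615.50.
DCL = contribution ÷ (EBIT − I) = €3,451,409.50 ÷ €1,165,615.50 = 2.9610.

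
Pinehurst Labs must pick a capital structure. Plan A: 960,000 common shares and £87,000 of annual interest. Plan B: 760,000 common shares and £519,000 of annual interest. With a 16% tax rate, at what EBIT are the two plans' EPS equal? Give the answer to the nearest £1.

£2,160,600

At indifference, (EBIT − 87,000)(1 − t)/960,000 = (EBIT − 519,000)(1 − t)/760,000.
The (1 − t) factor cancels: (EBIT − 87,000) × 760,000 = (EBIT − 519,000) × 960,000.
Solving, EBIT = (519,000·960,000 − 87,000·760,000) / (960,000 − 760,000) = 432,120,000,000 / 200,000 = 2,160,600.00.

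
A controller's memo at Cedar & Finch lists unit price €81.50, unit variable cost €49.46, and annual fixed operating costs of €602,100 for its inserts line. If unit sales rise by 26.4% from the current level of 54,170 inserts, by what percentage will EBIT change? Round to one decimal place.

+40.4%

Contribution at this volume is 54,170 × €32.04 = €1,735,606.80.
EBIT = €1,735,606.80 − €602,100 = €1,133,506.80.
DOL = contribution ÷ EBIT = €1,735,606.80 ÷ €1,133,506.80 = 1.5312.
Operating income changes by 1.5312 × +26.4% = +40.4%.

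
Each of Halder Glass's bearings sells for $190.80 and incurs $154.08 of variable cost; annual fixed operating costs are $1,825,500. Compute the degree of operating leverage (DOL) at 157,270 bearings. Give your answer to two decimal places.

At 157,270 units, contribution = 157,270 × $36.72 = $5,774,954.40.
EBIT = $5,774,954.40 − $1,825,500 = $3,949,454.40.
Degree of operating leverage = $5,774,954.40 / $3,949,454.40 = 1.4622.

1.46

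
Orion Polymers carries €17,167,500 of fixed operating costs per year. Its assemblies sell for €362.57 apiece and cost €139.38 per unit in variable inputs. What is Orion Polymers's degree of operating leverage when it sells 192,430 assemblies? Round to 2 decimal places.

1.67

At 192,430 units, contribution = 192,430 × €223.19 = €42,948,451.70.
Operating income = contribution − fixed costs = €42,948,451.70 − €17,167,500 = €25,780,951.70.
So DOL = total CM / EBIT = €42,948,451.70 / €25,780,951.70 = 1.6659.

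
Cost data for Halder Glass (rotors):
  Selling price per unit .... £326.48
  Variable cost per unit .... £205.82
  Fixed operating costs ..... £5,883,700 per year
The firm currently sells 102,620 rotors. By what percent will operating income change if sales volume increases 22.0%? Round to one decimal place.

+41.9%

Total contribution margin = 102,620 × £120.66 = £12,382,129.20.
Operating income = contribution − fixed costs = £12,382,129.20 − £5,883,700 = £6,498,429.20.
Degree of operating leverage = £12,382,129.20 / £6,498,429.20 = 1.9054.
Operating income changes by 1.9054 × +22.0% = +41.9%.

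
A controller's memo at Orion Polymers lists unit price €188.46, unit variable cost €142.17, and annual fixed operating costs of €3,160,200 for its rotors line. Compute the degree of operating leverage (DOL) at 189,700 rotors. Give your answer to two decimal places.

Contribution at this volume is 189,700 × €46.29 = €8,781,213.00.
Operating income = contribution − fixed costs = €8,781,213.00 − €3,160,200 = €5,621,013.00.
Degree of operating leverage = €8,781,213.00 / €5,621,013.00 = 1.5622.

1.56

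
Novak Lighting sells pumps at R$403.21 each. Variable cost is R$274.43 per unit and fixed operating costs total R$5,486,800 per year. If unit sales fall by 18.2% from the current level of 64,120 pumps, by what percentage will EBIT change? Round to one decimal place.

-54.2%

At 64,120 units, contribution = 64,120 × R$128.78 = R$8,257,373.60.
Subtracting fixed costs: EBIT = R$8,257,373.60 − R$5,486,800 = R$2,770,573.60.
DOL = contribution ÷ EBIT = R$8,257,373.60 ÷ R$2,770,573.60 = 2.9804.
%ΔEBIT = DOL × %ΔSales = 2.9804 × -18.2% = -54.2%.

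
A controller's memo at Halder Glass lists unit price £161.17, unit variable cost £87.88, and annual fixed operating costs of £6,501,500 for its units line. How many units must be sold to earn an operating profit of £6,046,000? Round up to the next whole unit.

Contribution margin per unit = £161.17 − £87.88 = £73.29.
Required volume = (fixed costs + target profit) ÷ CM = (£6,501,500 + £6,046,000) ÷ £73.29 = 171,203.44, so 171,204 units.

171,204 units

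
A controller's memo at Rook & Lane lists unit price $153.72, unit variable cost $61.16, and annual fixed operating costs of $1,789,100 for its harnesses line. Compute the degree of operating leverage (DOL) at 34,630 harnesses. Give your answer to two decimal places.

2.26

Total contribution margin = 34,630 × $92.56 = $3,205,352.80.
EBIT = $3,205,352.80 − $1,789,100 = $1,416,252.80.
Degree of operating leverage = $3,205,352.80 / $1,416,252.80 = 2.2633.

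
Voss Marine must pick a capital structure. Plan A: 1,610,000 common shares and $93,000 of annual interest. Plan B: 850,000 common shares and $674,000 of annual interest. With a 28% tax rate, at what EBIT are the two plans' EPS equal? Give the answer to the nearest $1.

$1,323,803

Set EPS_A = EPS_B: (EBIT − $93,000)(1 − 0.28) ÷ 1,610,000 = (EBIT − $674,000)(1 − 0.28) ÷ 850,000.
Cancelling (1 − t) and cross-multiplying: 850,000·(EBIT − 93,000) = 1,610,000·(EBIT − 674,000).
Solving, EBIT = (674,000·1,610,000 − 93,000·850,000) / (1,610,000 − 850,000) = 1,006,090,000,000 / 760,000 = 1,323,802.63.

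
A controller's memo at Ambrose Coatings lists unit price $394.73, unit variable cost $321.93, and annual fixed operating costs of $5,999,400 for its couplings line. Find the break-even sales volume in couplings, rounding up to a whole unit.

82,410 couplings

Unit CM = price − variable cost = $394.73 − $321.93 = $72.80.
Break-even volume = fixed costs ÷ CM per unit = $5,999,400 ÷ $72.80 = 82,409.34, so 82,410 couplings.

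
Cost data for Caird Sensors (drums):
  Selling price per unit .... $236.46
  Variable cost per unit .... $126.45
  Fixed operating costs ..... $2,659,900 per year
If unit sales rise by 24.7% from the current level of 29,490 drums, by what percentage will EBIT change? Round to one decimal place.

+137.1%

At 29,490 units, contribution = 29,490 × $110.01 = $3,244,194.90.
Operating income = contribution − fixed costs = $3,244,194.90 − $2,659,900 = $584,294.90.
Degree of operating leverage = $3,244,194.90 / $584,294.90 = 5.5523.
So EBIT moves 5.5523 × (+24.7%) = +137.1%.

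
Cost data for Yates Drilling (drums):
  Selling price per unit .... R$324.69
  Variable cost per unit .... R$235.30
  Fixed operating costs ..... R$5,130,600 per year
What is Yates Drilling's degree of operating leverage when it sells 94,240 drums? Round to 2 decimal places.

2.56

At 94,240 units, contribution = 94,240 × R$89.39 = R$8,424,113.60.
Operating income = contribution − fixed costs = R$8,424,113.60 − R$5,130,600 = R$3,293,513.60.
DOL = contribution ÷ EBIT = R$8,424,113.60 ÷ R$3,293,513.60 = 2.5578.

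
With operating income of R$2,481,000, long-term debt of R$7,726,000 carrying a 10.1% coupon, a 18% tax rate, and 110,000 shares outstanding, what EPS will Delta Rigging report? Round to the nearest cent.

Interest = R$780,326.00, so EBT = R$2,481,000 − R$780,326.00 = R$1,700,674.00.
Net income = R$1,700,674.00 × (1 − 0.18) = R$1,394,552.68.
EPS = R$1,394,552.68 ÷ 110,000 = R$12.68.

R$12.68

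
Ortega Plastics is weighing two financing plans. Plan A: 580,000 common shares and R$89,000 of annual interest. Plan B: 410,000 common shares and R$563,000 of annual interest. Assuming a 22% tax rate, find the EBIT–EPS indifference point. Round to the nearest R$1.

R$1,706,176

Set EPS_A = EPS_B: (EBIT − R$89,000)(1 − 0.22) ÷ 580,000 = (EBIT − R$563,000)(1 − 0.22) ÷ 410,000.
The (1 − t) factor cancels: (EBIT − 89,000) × 410,000 = (EBIT − 563,000) × 580,000.
EBIT × (580,000 − 410,000) = 563,000 × 580,000 − 89,000 × 410,000 = 290,050,000,000, so EBIT = 290,050,000,000 ÷ 170,000 = 1,706,176.47.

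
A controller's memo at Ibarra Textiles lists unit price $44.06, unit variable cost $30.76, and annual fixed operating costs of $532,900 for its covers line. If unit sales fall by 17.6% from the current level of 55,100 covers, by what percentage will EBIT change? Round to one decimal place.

At 55,100 units, contribution = 55,100 × $13.30 = $732,830.00.
Subtracting fixed costs: EBIT = $732,830.00 − $532,900 = $199,930.00.
So DOL = total CM / EBIT = $732,830.00 / $199,930.00 = 3.6654.
%ΔEBIT = DOL × %ΔSales = 3.6654 × -17.6% = -64.5%.

-64.5%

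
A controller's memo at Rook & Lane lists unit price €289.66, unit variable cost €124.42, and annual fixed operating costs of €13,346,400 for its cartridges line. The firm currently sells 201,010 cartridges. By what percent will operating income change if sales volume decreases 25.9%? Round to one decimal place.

-43.3%

Contribution at this volume is 201,010 × €165.24 = €33,214,892.40.
Operating income = contribution − fixed costs = €33,214,892.40 − €13,346,400 = €19,868,492.40.
Degree of operating leverage = €33,214,892.40 / €19,868,492.40 = 1.6717.
So EBIT moves 1.6717 × (-25.9%) = -43.3%.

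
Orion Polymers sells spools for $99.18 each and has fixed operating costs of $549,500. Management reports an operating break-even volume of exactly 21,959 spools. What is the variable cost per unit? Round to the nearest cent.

$74.16

Contribution per unit must be FC / Q = $549,500 / 21,959 = $25.0239.
Variable cost per unit = $99.18 − $25.0239 = $74.16.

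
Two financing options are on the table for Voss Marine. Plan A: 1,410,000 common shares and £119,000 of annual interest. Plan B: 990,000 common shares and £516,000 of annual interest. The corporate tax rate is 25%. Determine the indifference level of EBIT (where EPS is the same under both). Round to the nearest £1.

Set EPS_A = EPS_B: (EBIT − £119,000)(1 − 0.25) ÷ 1,410,000 = (EBIT − £516,000)(1 − 0.25) ÷ 990,000.
Cancelling (1 − t) and cross-multiplying: 990,000·(EBIT − 119,000) = 1,410,000·(EBIT − 516,000).
EBIT × (1,410,000 − 990,000) = 516,000 × 1,410,000 − 119,000 × 990,000 = 609,750,000,000, so EBIT = 609,750,000,000 ÷ 420,000 = 1,451,785.71.

£1,451,786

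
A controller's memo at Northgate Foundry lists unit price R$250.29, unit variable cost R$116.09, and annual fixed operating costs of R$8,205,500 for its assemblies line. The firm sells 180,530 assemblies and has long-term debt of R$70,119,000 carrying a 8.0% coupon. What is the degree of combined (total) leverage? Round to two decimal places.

At 180,530 units, contribution = 180,530 × R$134.20 = R$24,227,126.00.
Operating income = contribution − fixed costs = R$24,227,126.00 − R$8,205,500 = R$16,021,626.00. Interest = R$5,609,520.00.
DOL = R$24,227,126.00 ÷ R$16,021,626.00 = 1.5122; DFL = R$16,021,626.00 ÷ R$10,412,106.00 = 1.5387.
DCL = DOL × DFL = 1.5122 × 1.5387 = 2.3268.

2.33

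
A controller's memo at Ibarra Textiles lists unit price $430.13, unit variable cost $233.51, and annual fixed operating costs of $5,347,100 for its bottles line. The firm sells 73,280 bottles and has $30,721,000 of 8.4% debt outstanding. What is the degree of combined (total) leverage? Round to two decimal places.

2.22

Contribution at this volume is 73,280 × $196.62 = $14,408,313.60.
Operating income = contribution − fixed costs = $14,408,313.60 − $5,347,100 = $9,061,213.60. Interest = $2,580,564.00, so EBIT − I = $6,480,649.60.
DCL = contribution ÷ (EBIT − I) = $14,408,313.60 ÷ $6,480,649.60 = 2.2233.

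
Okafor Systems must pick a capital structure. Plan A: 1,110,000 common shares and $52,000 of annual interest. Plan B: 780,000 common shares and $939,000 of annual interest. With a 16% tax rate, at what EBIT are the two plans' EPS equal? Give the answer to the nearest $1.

At indifference, (EBIT − 52,000)(1 − t)/1,110,000 = (EBIT − 939,000)(1 − t)/780,000.
Cancelling (1 − t) and cross-multiplying: 780,000·(EBIT − 52,000) = 1,110,000·(EBIT − 939,000).
EBIT × (1,110,000 − 780,000) = 939,000 × 1,110,000 − 52,000 × 780,000 = 1,001,730,000,000, so EBIT = 1,001,730,000,000 ÷ 330,000 = 3,035,545.45.

$3,035,545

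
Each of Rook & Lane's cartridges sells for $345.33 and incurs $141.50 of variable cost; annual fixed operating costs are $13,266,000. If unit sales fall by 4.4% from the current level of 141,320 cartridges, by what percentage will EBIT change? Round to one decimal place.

-8.2%

At 141,320 units, contribution = 141,320 × $203.83 = $28,805,255.60.
Subtracting fixed costs: EBIT = $28,805,255.60 − $13,266,000 = $15,539,255.60.
So DOL = total CM / EBIT = $28,805,255.60 / $15,539,255.60 = 1.8537.
Operating income changes by 1.8537 × -4.4% = -8.2%.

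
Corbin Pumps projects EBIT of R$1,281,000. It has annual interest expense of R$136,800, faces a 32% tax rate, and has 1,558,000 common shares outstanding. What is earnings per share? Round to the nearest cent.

Pre-tax income = R$1,281,000 − R$136,800.00 = R$1,144,200.00.
Net income = R$1,144,200.00 × (1 − 0.32) = R$778,056.00.
EPS = R$778,056.00 ÷ 1,558,000 = R$0.50.

R$0.50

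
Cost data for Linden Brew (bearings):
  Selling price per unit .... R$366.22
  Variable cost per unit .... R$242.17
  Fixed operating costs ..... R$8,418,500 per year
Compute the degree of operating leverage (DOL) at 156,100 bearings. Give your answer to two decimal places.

1.77

Total contribution margin = 156,100 × R$124.05 = R$19,364,205.00.
EBIT = R$19,364,205.00 − R$8,418,500 = R$10,945,705.00.
DOL = contribution ÷ EBIT = R$19,364,205.00 ÷ R$10,945,705.00 = 1.7691.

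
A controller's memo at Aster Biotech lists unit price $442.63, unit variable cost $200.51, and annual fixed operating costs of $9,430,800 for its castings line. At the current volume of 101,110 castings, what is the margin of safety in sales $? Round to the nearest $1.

$27,513,468

Unit CM = price − variable cost = $442.63 − $200.51 = $242.12. Break-even units = $9,430,800 ÷ $242.12 = 38,950.93; break-even revenue = 38,950.93 × $442.63 = $17,240,851.66.
Current sales = 101,110 × $442.63 = $44,754,319.30.
Margin of safety = $44,754,319.30 − $17,240,851.66 = $27,513,468.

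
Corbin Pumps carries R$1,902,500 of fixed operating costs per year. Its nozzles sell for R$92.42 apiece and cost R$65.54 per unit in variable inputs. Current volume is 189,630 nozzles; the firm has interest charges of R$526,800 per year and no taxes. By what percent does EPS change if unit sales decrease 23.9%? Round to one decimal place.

Total contribution margin = 189,630 × R$26.88 = R$5,097,254.40.
EBIT = R$5,097,254.40 − R$1,902,500 = R$3,194,754.40.
After interest of R$526,800.00, pre-tax earnings = R$2,667,954.40.
Degree of combined leverage = contribution ÷ (EBIT − I) = R$5,097,254.40 ÷ R$2,667,954.40 = 1.9105.
EPS therefore changes by 1.9105 × (-23.9%) = -45.7%.

-45.7%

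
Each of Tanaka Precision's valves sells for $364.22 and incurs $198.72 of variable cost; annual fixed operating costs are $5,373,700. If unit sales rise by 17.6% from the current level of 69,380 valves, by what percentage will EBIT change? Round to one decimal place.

Contribution at this volume is 69,380 × $165.50 = $11,482,390.00.
EBIT = $11,482,390.00 − $5,373,700 = $6,108,690.00.
So DOL = total CM / EBIT = $11,482,390.00 / $6,108,690.00 = 1.8797.
%ΔEBIT = DOL × %ΔSales = 1.8797 × +17.6% = +33.1%.

+33.1%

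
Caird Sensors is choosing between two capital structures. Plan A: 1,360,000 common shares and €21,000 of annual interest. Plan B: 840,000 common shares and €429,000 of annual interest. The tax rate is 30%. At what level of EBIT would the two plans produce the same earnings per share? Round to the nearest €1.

€1,088,077

Set EPS_A = EPS_B: (EBIT − €21,000)(1 − 0.30) ÷ 1,360,000 = (EBIT − €429,000)(1 − 0.30) ÷ 840,000.
The (1 − t) factor cancels: (EBIT − 21,000) × 840,000 = (EBIT − 429,000) × 1,360,000.
EBIT × (1,360,000 − 840,000) = 429,000 × 1,360,000 − 21,000 × 840,000 = 565,800,000,000, so EBIT = 565,800,000,000 ÷ 520,000 = 1,088,076.92.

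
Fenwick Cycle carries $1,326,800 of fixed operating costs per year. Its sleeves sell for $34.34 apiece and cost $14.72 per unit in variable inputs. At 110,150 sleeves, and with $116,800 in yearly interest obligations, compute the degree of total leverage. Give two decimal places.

3.01

Total contribution margin = 110,150 × $19.62 = $2,161,143.00.
Operating income = contribution − fixed costs = $2,161,143.00 − $1,326,800 = $834,343.00. Interest = $116,800.00.
DOL = $2,161,143.00 ÷ $834,343.00 = 2.5902; DFL = $834,343.00 ÷ $717,543.00 = 1.1628.
Combined leverage = 2.5902 × 1.1628 = 3.0119.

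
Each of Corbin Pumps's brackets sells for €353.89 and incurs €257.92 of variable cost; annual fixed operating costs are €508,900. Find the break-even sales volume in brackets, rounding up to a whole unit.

Contribution margin per unit = €353.89 − €257.92 = €95.97.
Units to break even: €508,900 ÷ €95.97 = 5,302.70, rounded up to 5,303.

5,303 brackets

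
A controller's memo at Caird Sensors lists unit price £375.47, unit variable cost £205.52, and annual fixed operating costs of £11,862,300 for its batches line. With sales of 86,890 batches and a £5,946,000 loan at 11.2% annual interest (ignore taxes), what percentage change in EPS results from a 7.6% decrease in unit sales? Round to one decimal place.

Total contribution margin = 86,890 × £169.95 = £14,766,955.50.
Operating income = contribution − fixed costs = £14,766,955.50 − £11,862,300 = £2,904,655.50.
Interest = £665,952.00, so EBIT − I = £2,238,703.50.
Degree of combined leverage = contribution ÷ (EBIT − I) = £14,766,955.50 ÷ £2,238,703.50 = 6.5962.
EPS therefore changes by 6.5962 × (-7.6%) = -50.1%.

-50.1%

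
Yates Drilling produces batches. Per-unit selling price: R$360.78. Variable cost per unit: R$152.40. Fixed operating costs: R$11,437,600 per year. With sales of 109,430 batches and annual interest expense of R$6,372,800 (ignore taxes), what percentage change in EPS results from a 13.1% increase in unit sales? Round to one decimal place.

+59.8%

Total contribution margin = 109,430 × R$208.38 = R$22,803,023.40.
EBIT = R$22,803,023.40 − R$11,437,600 = R$11,365,423.40.
Interest = R$6,372,800.00, so EBIT − I = R$4,992,623.40.
DCL = total CM / (EBIT − I) = R$22,803,023.40 / R$4,992,623.40 = 4.5673.
%ΔEPS = DCL × %ΔSales = 4.5673 × +13.1% = +59.8%.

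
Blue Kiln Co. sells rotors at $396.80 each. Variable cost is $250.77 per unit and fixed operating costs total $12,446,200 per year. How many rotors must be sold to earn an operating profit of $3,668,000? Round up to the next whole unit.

Unit CM = price − variable cost = $396.80 − $250.77 = $146.03.
Units = (FC + target) / CM = ($12,446,200 + $3,668,000) / $146.03 = 110,348.56, so 110,349 rotors.

110,349 rotors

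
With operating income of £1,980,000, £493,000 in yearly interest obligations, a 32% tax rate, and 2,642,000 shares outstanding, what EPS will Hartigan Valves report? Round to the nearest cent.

£0.38

Pre-tax income = £1,980,000 − £493,000.00 = £1,487,000.00.
Net income = £1,487,000.00 × (1 − 0.32) = £1,011,160.00.
EPS = £1,011,160.00 ÷ 2,642,000 = £0.38.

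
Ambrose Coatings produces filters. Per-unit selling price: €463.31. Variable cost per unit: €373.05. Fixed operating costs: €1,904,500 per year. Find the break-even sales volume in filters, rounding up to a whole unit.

21,101 filters

Unit CM = price − variable cost = €463.31 − €373.05 = €90.26.
Break-even Q = €1,904,500 / €90.26 = 21,100.16 → 21,101 filters.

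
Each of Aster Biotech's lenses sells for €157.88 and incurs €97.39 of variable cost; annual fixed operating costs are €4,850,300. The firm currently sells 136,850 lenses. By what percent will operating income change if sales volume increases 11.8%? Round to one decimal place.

Contribution at this volume is 136,850 × €60.49 = €8,278,056.50.
Operating income = contribution − fixed costs = €8,278,056.50 − €4,850,300 = €3,427,756.50.
DOL = contribution ÷ EBIT = €8,278,056.50 ÷ €3,427,756.50 = 2.4150.
So EBIT moves 2.4150 × (+11.8%) = +28.5%.

+28.5%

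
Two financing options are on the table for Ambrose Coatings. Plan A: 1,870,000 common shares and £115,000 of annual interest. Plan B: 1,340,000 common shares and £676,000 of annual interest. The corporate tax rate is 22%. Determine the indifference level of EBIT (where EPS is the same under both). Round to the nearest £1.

At indifference, (EBIT − 115,000)(1 − t)/1,870,000 = (EBIT − 676,000)(1 − t)/1,340,000.
Cancelling (1 − t) and cross-multiplying: 1,340,000·(EBIT − 115,000) = 1,870,000·(EBIT − 676,000).
EBIT × (1,870,000 − 1,340,000) = 676,000 × 1,870,000 − 115,000 × 1,340,000 = 1,110,020,000,000, so EBIT = 1,110,020,000,000 ÷ 530,000 = 2,094,377.36.

£2,094,377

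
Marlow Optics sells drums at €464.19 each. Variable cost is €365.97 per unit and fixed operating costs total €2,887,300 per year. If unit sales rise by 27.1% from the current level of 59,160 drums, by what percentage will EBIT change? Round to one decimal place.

+53.9%

Total contribution margin = 59,160 × €98.22 = €5,810,695.20.
Subtracting fixed costs: EBIT = €5,810,695.20 − €2,887,300 = €2,923,395.20.
DOL = contribution ÷ EBIT = €5,810,695.20 ÷ €2,923,395.20 = 1.9877.
%ΔEBIT = DOL × %ΔSales = 1.9877 × +27.1% = +53.9%.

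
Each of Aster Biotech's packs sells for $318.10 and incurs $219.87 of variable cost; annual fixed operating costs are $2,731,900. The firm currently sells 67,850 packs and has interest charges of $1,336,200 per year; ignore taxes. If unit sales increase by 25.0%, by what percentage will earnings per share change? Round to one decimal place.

+64.2%

At 67,850 units, contribution = 67,850 × $98.23 = $6,664,905.50.
Operating income = contribution − fixed costs = $6,664,905.50 − $2,731,900 = $3,933,005.50.
Interest = $1,336,200.00, so EBIT − I = $2,596,805.50.
DCL = total CM / (EBIT − I) = $6,664,905.50 / $2,596,805.50 = 2.5666.
%ΔEPS = DCL × %ΔSales = 2.5666 × +25.0% = +64.2%.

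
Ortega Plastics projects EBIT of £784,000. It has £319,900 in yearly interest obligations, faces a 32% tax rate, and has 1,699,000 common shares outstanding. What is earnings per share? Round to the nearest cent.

Interest = £319,900.00, so EBT = £784,000 − £319,900.00 = £464,100.00.
Net income = £464,100.00 × (1 − 0.32) = £315,588.00.
Per share: £315,588.00 / 1,699,000 shares = £0.19.

£0.19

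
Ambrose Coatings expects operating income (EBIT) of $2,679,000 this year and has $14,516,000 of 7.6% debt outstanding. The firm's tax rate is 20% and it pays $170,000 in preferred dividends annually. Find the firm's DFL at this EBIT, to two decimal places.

Annual interest charges come to $1,103,216.00.
Preferred dividends grossed up pre-tax: $170,000 / (1 − 0.20) = $212,500.00.
DFL = EBIT ÷ [EBIT − I − D_p/(1−t)] = $2,679,000 ÷ [$2,679,000 − $1,103,216.00 − $212,500.00] = $2,679,000 ÷ $1,363,284.00 = 1.9651.

1.97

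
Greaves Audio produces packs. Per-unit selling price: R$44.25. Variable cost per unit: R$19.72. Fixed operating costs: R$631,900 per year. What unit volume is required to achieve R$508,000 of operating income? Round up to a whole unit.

Contribution margin per unit = R$44.25 − R$19.72 = R$24.53.
Units = (FC + target) / CM = (R$631,900 + R$508,000) / R$24.53 = 46,469.63, so 46,470 packs.

46,470 packs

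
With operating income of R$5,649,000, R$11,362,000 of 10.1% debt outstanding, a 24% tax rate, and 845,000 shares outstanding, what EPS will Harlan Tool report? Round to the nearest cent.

Interest = R$1,147,562.00, so EBT = R$5,649,000 − R$1,147,562.00 = R$4,501,438.00.
Net income = R$4,501,438.00 × (1 − 0.24) = R$3,421,092.88.
EPS = R$3,421,092.88 ÷ 845,000 = R$4.05.

R$4.05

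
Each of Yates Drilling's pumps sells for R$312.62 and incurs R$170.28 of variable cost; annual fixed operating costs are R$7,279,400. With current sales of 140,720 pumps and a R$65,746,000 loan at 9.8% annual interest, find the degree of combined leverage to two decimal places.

3.18

Contribution at this volume is 140,720 × R$142.34 = R$20,030,084.80.
EBIT = R$20,030,084.80 − R$7,279,400 = R$12,750,684.80. Interest = R$6,443,108.00, so EBIT − I = R$6,307,576.80.
Degree of total leverage = total CM / (EBIT − interest) = R$20,030,084.80 / R$6,307,576.80 = 3.1756.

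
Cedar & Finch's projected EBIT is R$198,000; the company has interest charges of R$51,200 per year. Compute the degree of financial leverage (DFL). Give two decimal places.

1.35

Interest = R$51,200.00.
DFL = EBIT ÷ (EBIT − I) = R$198,000 ÷ (R$198,000 − R$51,200.00) = R$198,000 ÷ R$146,800.00 = 1.3488.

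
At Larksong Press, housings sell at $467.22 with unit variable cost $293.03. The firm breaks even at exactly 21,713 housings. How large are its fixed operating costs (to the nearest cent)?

Contribution margin per unit = $467.22 − $293.03 = $174.19.
Fixed costs = break-even units × CM = 21,713 × $174.19 = $3,782,187.47.

$3,782,187.47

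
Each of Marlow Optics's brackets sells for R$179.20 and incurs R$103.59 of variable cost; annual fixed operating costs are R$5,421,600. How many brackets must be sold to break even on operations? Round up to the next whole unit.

71,705 brackets

Each unit contributes R$179.20 − R$103.59 = R$75.61.
Units to break even: R$5,421,600 ÷ R$75.61 = 71,704.80, rounded up to 71,705.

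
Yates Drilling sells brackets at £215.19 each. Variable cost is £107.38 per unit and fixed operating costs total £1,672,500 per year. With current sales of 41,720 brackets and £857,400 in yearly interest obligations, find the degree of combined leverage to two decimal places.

2.29

At 41,720 units, contribution = 41,720 × £107.81 = £4,497,833.20.
EBIT = £4,497,833.20 − £1,672,500 = £2,825,333.20. Interest = £857,400.00.
DOL = £4,497,833.20 ÷ £2,825,333.20 = 1.5920; DFL = £2,825,333.20 ÷ £1,967,933.20 = 1.4357.
DCL = DOL × DFL = 1.5920 × 1.4357 = 2.2856.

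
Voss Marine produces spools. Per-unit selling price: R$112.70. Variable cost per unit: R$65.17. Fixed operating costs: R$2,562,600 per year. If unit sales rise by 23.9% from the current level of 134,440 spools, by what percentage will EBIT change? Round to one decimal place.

Contribution at this volume is 134,440 × R$47.53 = R$6,389,933.20.
Subtracting fixed costs: EBIT = R$6,389,933.20 − R$2,562,600 = R$3,827,333.20.
DOL = contribution ÷ EBIT = R$6,389,933.20 ÷ R$3,827,333.20 = 1.6696.
Operating income changes by 1.6696 × +23.9% = +39.9%.

+39.9%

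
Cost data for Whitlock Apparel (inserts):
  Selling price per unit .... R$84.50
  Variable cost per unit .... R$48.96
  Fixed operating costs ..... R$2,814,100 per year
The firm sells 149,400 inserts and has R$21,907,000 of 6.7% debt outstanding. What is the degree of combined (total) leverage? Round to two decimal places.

5.17

At 149,400 units, contribution = 149,400 × R$35.54 = R$5,309,676.00.
Operating income = contribution − fixed costs = R$5,309,676.00 − R$2,814,100 = R$2,495,576.00. Interest = R$1,467,769.00, so EBIT − I = R$1,027,807.00.
DCL = contribution ÷ (EBIT − I) = R$5,309,676.00 ÷ R$1,027,807.00 = 5.1660.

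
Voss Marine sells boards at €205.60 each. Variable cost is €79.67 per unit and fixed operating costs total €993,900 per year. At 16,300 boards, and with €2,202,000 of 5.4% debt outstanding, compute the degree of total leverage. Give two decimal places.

2.18

At 16,300 units, contribution = 16,300 × €125.93 = €2,052,659.00.
EBIT = €2,052,659.00 − €993,900 = €1,058,759.00. Interest = €118,908.00.
DOL = €2,052,659.00 ÷ €1,058,759.00 = 1.9387; DFL = €1,058,759.00 ÷ €939,851.00 = 1.1265.
Combined leverage = 1.9387 × 1.1265 = 2.1839.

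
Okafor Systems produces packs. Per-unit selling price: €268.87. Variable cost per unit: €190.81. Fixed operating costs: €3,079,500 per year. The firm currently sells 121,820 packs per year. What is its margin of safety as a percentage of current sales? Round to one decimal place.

67.6%

Contribution margin per unit = €268.87 − €190.81 = €78.06. Break-even units = €3,079,500 ÷ €78.06 = 39,450.42; break-even revenue = 39,450.42 × €268.87 = €10,607,035.17.
Current sales = 121,820 × €268.87 = €32,753,743.40.
Margin of safety = (€32,753,743.40 − €10,607,035.17) ÷ €32,753,743.40 = 67.6%.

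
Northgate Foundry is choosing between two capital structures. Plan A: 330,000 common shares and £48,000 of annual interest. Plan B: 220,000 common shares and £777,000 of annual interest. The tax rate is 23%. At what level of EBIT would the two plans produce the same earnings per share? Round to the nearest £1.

£2,235,000

At indifference, (EBIT − 48,000)(1 − t)/330,000 = (EBIT − 777,000)(1 − t)/220,000.
Cancelling (1 − t) and cross-multiplying: 220,000·(EBIT − 48,000) = 330,000·(EBIT − 777,000).
EBIT × (330,000 − 220,000) = 777,000 × 330,000 − 48,000 × 220,000 = 245,850,000,000, so EBIT = 245,850,000,000 ÷ 110,000 = 2,235,000.00.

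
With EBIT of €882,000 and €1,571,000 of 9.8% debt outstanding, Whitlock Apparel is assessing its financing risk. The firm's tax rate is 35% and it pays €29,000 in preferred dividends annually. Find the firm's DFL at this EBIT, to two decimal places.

Interest = €153,958.00.
Pre-tax preferred-dividend burden = €29,000 ÷ (1 − 0.35) = €44,615.38.
DFL = EBIT ÷ [EBIT − I − D_p/(1−t)] = €882,000 ÷ [€882,000 − €153,958.00 − €44,615.38] = €882,000 ÷ €683,426.62 = 1.2906.

1.29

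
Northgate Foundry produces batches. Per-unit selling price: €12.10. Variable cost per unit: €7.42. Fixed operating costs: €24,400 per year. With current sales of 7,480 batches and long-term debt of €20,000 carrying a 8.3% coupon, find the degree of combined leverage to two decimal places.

At 7,480 units, contribution = 7,480 × €4.68 = €35,006.40.
Operating income = contribution − fixed costs = €35,006.40 − €24,400 = €10,606.40. Interest = €1,660.00, so EBIT − I = €8,946.40.
DCL = contribution ÷ (EBIT − I) = €35,006.40 ÷ €8,946.40 = 3.9129.

3.91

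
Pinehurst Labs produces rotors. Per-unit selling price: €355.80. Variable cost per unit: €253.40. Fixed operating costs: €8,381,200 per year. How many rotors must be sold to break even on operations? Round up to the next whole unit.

Each unit contributes €355.80 − €253.40 = €102.40.
Break-even volume = fixed costs ÷ CM per unit = €8,381,200 ÷ €102.40 = 81,847.66, so 81,848 rotors.

81,848 rotors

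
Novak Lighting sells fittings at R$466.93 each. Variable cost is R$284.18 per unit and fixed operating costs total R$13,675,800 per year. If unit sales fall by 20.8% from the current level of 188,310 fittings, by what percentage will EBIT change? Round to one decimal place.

Total contribution margin = 188,310 × R$182.75 = R$34,413,652.50.
EBIT = R$34,413,652.50 − R$13,675,800 = R$20,737,852.50.
Degree of operating leverage = R$34,413,652.50 / R$20,737,852.50 = 1.6595.
%ΔEBIT = DOL × %ΔSales = 1.6595 × -20.8% = -34.5%.

-34.5%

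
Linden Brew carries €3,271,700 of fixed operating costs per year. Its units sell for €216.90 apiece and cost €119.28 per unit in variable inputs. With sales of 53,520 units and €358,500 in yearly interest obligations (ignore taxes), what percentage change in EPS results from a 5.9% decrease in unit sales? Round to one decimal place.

-19.3%

At 53,520 units, contribution = 53,520 × €97.62 = €5,224,622.40.
Operating income = contribution − fixed costs = €5,224,622.40 − €3,271,700 = €1,952,922.40.
Interest = €358,500.00, so EBIT − I = €1,594,422.40.
DCL = total CM / (EBIT − I) = €5,224,622.40 / €1,594,422.40 = 3.2768.
%ΔEPS = DCL × %ΔSales = 3.2768 × -5.9% = -19.3%.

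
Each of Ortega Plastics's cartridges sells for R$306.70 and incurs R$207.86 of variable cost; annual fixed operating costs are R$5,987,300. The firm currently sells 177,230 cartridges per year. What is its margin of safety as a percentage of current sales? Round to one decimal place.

65.8%

Each unit contributes R$306.70 − R$207.86 = R$98.84. Break-even units = R$5,987,300 ÷ R$98.84 = 60,575.68; break-even revenue = 60,575.68 × R$306.70 = R$18,578,560.40.
Actual sales revenue = 177,230 × R$306.70 = R$54,356,441.00.
Margin of safety = (R$54,356,441.00 − R$18,578,560.40) ÷ R$54,356,441.00 = 65.8%.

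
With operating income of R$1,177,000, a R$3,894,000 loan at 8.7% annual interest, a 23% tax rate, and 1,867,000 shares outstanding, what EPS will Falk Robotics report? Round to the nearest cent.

Pre-tax income = R$1,177,000 − R$338,778.00 = R$838,222.00.
Net income = R$838,222.00 × (1 − 0.23) = R$645,430.94.
EPS = R$645,430.94 ÷ 1,867,000 = R$0.35.

R$0.35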